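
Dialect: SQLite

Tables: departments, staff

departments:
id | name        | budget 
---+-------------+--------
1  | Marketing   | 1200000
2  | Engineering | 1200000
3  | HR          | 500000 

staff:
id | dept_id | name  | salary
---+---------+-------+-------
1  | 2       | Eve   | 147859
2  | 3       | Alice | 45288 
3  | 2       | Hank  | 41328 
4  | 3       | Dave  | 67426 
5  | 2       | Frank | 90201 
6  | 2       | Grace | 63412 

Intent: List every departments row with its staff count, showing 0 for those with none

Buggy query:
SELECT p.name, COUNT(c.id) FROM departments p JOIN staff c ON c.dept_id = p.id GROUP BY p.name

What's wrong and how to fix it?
Bug: INNER JOIN drops departments rows that have no matching staff rows

Fix: Use LEFT JOIN so parents without children still appear (COUNT(c.id) gives 0)

Corrected query:
SELECT p.name, COUNT(c.id) FROM departments p LEFT JOIN staff c ON c.dept_id = p.id GROUP BY p.name

Result:
name        | COUNT(c.id)
------------+------------
Engineering | 4          
HR          | 2          
Marketing   | 0          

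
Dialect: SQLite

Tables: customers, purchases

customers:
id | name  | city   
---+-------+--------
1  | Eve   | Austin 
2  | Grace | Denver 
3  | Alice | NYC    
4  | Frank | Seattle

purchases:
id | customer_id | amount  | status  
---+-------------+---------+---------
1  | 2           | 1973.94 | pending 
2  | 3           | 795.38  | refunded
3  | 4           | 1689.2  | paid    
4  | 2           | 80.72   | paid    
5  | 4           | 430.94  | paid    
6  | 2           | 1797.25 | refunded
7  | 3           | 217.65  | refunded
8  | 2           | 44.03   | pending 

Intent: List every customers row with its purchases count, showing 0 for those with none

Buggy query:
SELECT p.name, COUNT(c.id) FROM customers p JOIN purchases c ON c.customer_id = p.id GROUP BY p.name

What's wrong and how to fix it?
Bug: An inner join excludes parents with zero children

Fix: Use LEFT JOIN so parents without children still appear (COUNT(c.id) gives 0)

Corrected query:
SELECT p.name, COUNT(c.id) FROM customers p LEFT JOIN purchases c ON c.customer_id = p.id GROUP BY p.name

Result:
name  | COUNT(c.id)
------+------------
Alice | 2          
Eve   | 0          
Frank | 2          
Grace | 4          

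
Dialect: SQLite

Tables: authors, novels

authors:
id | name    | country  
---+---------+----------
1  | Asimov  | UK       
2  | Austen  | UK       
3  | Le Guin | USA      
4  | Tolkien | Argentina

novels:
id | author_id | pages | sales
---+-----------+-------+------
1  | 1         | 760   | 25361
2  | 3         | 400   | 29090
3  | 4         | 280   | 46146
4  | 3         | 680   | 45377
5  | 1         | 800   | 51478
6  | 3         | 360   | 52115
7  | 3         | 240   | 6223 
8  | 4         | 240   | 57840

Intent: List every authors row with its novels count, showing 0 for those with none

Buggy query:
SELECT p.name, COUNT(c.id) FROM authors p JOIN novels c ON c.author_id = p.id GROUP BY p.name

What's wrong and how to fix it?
Bug: An inner join excludes parents with zero children

Fix: Use LEFT JOIN so parents without children still appear (COUNT(c.id) gives 0)

Corrected query:
SELECT p.name, COUNT(c.id) FROM authors p LEFT JOIN novels c ON c.author_id = p.id GROUP BY p.name

Result:
name    | COUNT(c.id)
--------+------------
Asimov  | 2          
Austen  | 0          
Le Guin | 4          
Tolkien | 2          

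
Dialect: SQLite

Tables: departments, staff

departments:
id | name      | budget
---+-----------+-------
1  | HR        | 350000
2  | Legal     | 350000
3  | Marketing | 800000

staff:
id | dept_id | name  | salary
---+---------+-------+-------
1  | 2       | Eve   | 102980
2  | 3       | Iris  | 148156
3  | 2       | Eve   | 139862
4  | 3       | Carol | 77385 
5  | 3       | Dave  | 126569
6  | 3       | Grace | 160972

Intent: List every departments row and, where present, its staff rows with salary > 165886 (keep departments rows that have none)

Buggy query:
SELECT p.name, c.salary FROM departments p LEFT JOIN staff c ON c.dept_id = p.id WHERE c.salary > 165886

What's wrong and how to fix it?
Bug: A WHERE condition on the right-hand table after LEFT JOIN drops unmatched parents

Fix: Put 'c.salary > 165886' in the JOIN's ON clause instead of WHERE

Corrected query:
SELECT p.name, c.salary FROM departments p LEFT JOIN staff c ON c.dept_id = p.id AND c.salary > 165886

Result:
name      | salary
----------+-------
HR        | NULL  
Legal     | NULL  
Marketing | NULL  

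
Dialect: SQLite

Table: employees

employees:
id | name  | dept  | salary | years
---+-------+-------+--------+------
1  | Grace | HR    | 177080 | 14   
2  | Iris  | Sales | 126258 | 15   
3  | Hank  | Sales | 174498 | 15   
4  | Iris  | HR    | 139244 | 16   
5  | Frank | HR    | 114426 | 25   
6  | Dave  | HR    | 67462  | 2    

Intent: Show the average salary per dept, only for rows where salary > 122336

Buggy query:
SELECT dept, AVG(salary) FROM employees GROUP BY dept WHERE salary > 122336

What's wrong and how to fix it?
Bug: Row-level WHERE must come before GROUP BY in the clause order

Fix: Move the WHERE clause before GROUP BY

Corrected query:
SELECT dept, AVG(salary) FROM employees WHERE salary > 122336 GROUP BY dept

Result:
dept  | AVG(salary)
------+------------
HR    | 158162     
Sales | 150378     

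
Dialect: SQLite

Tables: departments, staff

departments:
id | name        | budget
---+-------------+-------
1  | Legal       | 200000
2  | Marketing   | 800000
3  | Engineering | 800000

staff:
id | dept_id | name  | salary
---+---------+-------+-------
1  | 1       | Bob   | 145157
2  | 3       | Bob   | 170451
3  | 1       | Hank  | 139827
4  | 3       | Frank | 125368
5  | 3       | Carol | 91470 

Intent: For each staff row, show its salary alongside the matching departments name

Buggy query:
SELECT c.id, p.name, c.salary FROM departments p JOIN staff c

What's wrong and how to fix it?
Bug: JOIN with no ON clause produces a cartesian product; every staff row pairs with every departments row

Fix: Specify the join condition linking the foreign key to the parent id

Corrected query:
SELECT c.id, p.name, c.salary FROM departments p JOIN staff c ON c.dept_id = p.id

Result:
id | name        | salary
---+-------------+-------
1  | Legal       | 145157
2  | Engineering | 170451
3  | Legal       | 139827
4  | Engineering | 125368
5  | Engineering | 91470 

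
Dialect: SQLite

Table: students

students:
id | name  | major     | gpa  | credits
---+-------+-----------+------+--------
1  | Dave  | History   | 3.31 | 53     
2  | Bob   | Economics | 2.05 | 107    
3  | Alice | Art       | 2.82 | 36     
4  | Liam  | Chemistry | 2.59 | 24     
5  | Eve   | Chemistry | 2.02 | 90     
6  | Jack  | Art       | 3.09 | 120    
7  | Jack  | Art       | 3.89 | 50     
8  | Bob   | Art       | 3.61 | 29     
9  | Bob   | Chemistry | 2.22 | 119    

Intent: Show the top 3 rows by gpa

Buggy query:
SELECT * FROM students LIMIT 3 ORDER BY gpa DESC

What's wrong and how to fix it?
Bug: LIMIT must come after ORDER BY

Fix: Swap the clauses: ORDER BY first, then LIMIT

Corrected query:
SELECT * FROM students ORDER BY gpa DESC LIMIT 3

Result:
id | name | major   | gpa  | credits
---+------+---------+------+--------
7  | Jack | Art     | 3.89 | 50     
8  | Bob  | Art     | 3.61 | 29     
1  | Dave | History | 3.31 | 53     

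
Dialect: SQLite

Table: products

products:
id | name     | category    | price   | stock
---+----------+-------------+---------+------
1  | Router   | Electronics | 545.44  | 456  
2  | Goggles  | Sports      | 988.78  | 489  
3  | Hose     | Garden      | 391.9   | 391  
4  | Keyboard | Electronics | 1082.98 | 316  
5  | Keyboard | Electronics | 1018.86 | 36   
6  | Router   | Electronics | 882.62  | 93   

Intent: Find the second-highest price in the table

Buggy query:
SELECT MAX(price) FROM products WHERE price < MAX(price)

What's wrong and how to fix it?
Bug: The inner MAX is an aggregate inside WHERE, which is not allowed

Fix: Put the inner MAX in a scalar subquery

Corrected query:
SELECT MAX(price) FROM products WHERE price < (SELECT MAX(price) FROM products)

Result:
MAX(price)
----------
1018.86   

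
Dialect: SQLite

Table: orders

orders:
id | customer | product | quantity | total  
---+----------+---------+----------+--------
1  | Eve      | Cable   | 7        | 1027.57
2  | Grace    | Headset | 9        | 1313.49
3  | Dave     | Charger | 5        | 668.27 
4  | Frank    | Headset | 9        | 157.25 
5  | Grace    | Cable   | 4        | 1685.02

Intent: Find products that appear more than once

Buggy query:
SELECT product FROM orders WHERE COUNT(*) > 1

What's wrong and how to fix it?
Bug: COUNT(*) is an aggregate and cannot be used in WHERE

Fix: Group first, then use HAVING for the count condition

Corrected query:
SELECT product FROM orders GROUP BY product HAVING COUNT(*) > 1

Result:
product
-------
Cable  
Headset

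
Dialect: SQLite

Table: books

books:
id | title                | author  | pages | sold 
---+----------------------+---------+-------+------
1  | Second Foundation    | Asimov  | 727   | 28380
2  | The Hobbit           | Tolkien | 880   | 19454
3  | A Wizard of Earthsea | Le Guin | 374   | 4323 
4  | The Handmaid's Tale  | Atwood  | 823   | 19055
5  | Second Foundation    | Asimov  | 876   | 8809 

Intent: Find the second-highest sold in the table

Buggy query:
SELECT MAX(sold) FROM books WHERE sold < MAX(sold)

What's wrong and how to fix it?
Bug: MAX(sold) on the right of the comparison is an aggregate-in-WHERE error

Fix: Compute the overall MAX in a subquery, then take MAX of rows below it

Corrected query:
SELECT MAX(sold) FROM books WHERE sold < (SELECT MAX(sold) FROM books)

Result:
MAX(sold)
---------
19454    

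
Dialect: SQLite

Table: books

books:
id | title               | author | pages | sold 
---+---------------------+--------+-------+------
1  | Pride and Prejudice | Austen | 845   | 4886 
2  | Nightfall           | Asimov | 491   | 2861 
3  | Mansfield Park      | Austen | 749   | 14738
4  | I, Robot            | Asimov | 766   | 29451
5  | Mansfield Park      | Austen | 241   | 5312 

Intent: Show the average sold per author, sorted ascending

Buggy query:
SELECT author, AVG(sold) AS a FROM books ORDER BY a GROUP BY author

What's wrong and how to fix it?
Bug: GROUP BY must precede ORDER BY

Fix: Reorder: SELECT … FROM … GROUP BY … ORDER BY …

Corrected query:
SELECT author, AVG(sold) AS a FROM books GROUP BY author ORDER BY a

Result:
author | a    
-------+------
Austen | 8312 
Asimov | 16156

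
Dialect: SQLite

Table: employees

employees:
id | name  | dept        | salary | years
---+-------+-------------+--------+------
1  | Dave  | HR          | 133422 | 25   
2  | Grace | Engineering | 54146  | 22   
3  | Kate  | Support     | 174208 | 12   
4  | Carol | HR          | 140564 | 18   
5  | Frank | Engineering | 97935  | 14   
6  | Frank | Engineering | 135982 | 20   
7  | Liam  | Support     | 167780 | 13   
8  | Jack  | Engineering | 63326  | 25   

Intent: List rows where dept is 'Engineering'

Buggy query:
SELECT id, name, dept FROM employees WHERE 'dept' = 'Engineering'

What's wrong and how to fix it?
Bug: Single quotes denote string literals in SQL; the column name is being compared as a constant string

Fix: Remove the quotes around the column name (or use double quotes for an identifier)

Corrected query:
SELECT id, name, dept FROM employees WHERE dept = 'Engineering'

Result:
id | name  | dept       
---+-------+------------
2  | Grace | Engineering
5  | Frank | Engineering
6  | Frank | Engineering
8  | Jack  | Engineering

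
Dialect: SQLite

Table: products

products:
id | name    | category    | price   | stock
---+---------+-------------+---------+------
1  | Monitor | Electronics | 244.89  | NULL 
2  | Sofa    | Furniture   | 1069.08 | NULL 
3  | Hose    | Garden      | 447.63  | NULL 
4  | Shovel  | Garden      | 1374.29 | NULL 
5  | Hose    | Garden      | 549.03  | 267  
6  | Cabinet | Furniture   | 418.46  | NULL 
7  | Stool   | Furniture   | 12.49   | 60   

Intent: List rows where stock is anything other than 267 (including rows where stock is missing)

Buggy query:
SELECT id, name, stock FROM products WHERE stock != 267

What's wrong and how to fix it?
Bug: 'stock != 267' is unknown when stock is NULL, so NULL rows are silently excluded

Fix: Handle NULL separately with IS NULL alongside the inequality

Corrected query:
SELECT id, name, stock FROM products WHERE stock != 267 OR stock IS NULL

Result:
id | name    | stock
---+---------+------
1  | Monitor | NULL 
2  | Sofa    | NULL 
3  | Hose    | NULL 
4  | Shovel  | NULL 
6  | Cabinet | NULL 
7  | Stool   | 60   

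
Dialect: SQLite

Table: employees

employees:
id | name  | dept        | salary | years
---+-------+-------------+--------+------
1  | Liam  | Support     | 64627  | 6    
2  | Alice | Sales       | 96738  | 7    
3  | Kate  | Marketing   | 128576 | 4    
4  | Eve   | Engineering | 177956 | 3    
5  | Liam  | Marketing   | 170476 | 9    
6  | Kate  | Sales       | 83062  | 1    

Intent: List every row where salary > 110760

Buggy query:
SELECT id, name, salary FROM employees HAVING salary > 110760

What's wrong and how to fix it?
Bug: HAVING filters the output of aggregation, but this query has no GROUP BY and no aggregate functions, so SQLite rejects it (HAVING clause on a non-aggregate query); the condition here is per row

Fix: Use WHERE for row-level filtering

Corrected query:
SELECT id, name, salary FROM employees WHERE salary > 110760

Result:
id | name | salary
---+------+-------
3  | Kate | 128576
4  | Eve  | 177956
5  | Liam | 170476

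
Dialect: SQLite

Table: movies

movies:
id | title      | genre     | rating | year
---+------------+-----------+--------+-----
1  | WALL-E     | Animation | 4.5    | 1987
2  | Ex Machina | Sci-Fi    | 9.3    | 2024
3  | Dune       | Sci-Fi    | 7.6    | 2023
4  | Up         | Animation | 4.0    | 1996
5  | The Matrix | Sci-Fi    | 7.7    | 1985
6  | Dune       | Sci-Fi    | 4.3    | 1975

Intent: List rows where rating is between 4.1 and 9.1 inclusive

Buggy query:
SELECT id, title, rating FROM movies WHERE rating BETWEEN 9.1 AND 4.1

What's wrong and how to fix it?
Bug: BETWEEN expects the lower bound first; with 9.1 AND 4.1 the range is empty

Fix: Write BETWEEN 4.1 AND 9.1

Corrected query:
SELECT id, title, rating FROM movies WHERE rating BETWEEN 4.1 AND 9.1

Result:
id | title      | rating
---+------------+-------
1  | WALL-E     | 4.5   
3  | Dune       | 7.6   
5  | The Matrix | 7.7   
6  | Dune       | 4.3   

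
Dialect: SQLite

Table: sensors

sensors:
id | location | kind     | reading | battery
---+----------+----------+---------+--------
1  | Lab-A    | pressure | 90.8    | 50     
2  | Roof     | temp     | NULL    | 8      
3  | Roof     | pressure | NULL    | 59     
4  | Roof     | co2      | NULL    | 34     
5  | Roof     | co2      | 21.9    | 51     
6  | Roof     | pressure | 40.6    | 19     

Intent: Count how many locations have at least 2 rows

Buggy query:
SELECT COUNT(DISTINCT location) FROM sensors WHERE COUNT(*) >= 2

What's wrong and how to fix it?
Bug: WHERE filters individual rows, not groups, so a group-level COUNT is invalid there

Fix: Group first with HAVING COUNT(*) >= 2, then COUNT the resulting groups

Corrected query:
SELECT COUNT(*) FROM (SELECT location FROM sensors GROUP BY location HAVING COUNT(*) >= 2)

Result:
COUNT(*)
--------
1       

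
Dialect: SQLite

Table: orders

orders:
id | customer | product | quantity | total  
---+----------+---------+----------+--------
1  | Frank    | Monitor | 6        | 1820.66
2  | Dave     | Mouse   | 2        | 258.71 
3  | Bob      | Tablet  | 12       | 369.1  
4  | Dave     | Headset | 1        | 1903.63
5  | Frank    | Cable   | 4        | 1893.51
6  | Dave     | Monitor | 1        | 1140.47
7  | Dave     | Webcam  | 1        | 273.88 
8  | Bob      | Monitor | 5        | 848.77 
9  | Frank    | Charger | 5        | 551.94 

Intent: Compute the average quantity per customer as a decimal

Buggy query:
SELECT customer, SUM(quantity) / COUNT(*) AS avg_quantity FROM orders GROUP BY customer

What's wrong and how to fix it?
Bug: Both operands are integers, so '/' performs integer division and truncates

Fix: Cast one side to REAL so the division keeps the fractional part

Corrected query:
SELECT customer, SUM(quantity) * 1.0 / COUNT(*) AS avg_quantity FROM orders GROUP BY customer

Result:
customer | avg_quantity
---------+-------------
Bob      | 8.5         
Dave     | 1.25        
Frank    | 5           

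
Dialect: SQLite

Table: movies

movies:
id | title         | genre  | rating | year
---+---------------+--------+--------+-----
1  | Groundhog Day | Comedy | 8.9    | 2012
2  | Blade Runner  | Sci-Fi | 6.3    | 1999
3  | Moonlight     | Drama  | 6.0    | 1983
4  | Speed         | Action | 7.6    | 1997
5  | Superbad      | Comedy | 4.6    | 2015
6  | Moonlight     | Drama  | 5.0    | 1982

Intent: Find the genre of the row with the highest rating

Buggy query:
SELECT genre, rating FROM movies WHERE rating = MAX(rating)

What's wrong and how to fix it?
Bug: WHERE is evaluated per row; an aggregate over the whole table isn't defined there

Fix: Use a subquery: WHERE rating = (SELECT MAX(rating) FROM movies)

Corrected query:
SELECT genre, rating FROM movies WHERE rating = (SELECT MAX(rating) FROM movies)

Result:
genre  | rating
-------+-------
Comedy | 8.9   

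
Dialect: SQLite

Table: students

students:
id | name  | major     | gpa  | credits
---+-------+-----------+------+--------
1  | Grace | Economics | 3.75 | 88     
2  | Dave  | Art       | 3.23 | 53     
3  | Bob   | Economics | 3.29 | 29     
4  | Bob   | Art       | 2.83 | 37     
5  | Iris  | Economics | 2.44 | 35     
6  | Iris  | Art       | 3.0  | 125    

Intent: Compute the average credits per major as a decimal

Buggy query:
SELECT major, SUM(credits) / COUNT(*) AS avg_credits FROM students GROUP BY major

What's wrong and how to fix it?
Bug: Both operands are integers, so '/' performs integer division and truncates

Fix: Multiply by 1.0 (or CAST to REAL) to force floating-point division

Corrected query:
SELECT major, SUM(credits) * 1.0 / COUNT(*) AS avg_credits FROM students GROUP BY major

Result:
major     | avg_credits
----------+------------
Art       | 71.666667  
Economics | 50.666667  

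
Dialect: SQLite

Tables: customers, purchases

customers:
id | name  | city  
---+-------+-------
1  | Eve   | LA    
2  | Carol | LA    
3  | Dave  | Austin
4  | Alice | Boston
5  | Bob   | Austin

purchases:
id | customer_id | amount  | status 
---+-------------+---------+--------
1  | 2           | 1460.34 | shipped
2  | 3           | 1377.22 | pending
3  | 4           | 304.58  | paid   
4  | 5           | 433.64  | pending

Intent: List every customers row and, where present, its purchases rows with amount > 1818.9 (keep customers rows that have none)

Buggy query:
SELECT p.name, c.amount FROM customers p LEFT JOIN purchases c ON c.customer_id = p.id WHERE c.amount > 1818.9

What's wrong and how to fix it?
Bug: A WHERE condition on the right-hand table after LEFT JOIN drops unmatched parents

Fix: Move the right-table condition into the ON clause so unmatched parents are kept

Corrected query:
SELECT p.name, c.amount FROM customers p LEFT JOIN purchases c ON c.customer_id = p.id AND c.amount > 1818.9

Result:
name  | amount
------+-------
Eve   | NULL  
Carol | NULL  
Dave  | NULL  
Alice | NULL  
Bob   | NULL  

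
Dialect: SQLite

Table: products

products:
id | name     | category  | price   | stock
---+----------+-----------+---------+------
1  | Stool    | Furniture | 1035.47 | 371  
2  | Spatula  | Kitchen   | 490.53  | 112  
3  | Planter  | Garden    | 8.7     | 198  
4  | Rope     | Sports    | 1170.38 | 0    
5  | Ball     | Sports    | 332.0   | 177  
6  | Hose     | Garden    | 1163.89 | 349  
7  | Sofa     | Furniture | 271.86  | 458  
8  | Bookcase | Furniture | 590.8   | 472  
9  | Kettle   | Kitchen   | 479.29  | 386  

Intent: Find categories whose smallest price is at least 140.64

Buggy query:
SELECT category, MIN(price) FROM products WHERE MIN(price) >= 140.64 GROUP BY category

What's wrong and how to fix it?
Bug: Aggregates like MIN are computed per group after WHERE runs

Fix: Replace WHERE with HAVING after the GROUP BY

Corrected query:
SELECT category, MIN(price) FROM products GROUP BY category HAVING MIN(price) >= 140.64

Result:
category  | MIN(price)
----------+-----------
Furniture | 271.86    
Kitchen   | 479.29    
Sports    | 332       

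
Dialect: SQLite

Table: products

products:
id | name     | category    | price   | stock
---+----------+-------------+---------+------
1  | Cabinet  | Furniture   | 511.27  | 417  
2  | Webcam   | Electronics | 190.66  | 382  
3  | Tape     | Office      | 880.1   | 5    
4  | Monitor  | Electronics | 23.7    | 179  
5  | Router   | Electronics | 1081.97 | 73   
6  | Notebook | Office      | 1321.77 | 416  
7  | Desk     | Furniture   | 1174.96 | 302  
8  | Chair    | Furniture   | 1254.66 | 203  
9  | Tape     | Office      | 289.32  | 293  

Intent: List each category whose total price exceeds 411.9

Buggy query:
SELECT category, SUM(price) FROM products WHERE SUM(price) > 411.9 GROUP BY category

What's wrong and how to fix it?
Bug: WHERE runs before GROUP BY, so aggregates aren't available there

Fix: Use HAVING (which filters groups after aggregation) instead of WHERE

Corrected query:
SELECT category, SUM(price) FROM products GROUP BY category HAVING SUM(price) > 411.9

Result:
category    | SUM(price)
------------+-----------
Electronics | 1296.33   
Furniture   | 2940.89   
Office      | 2491.19   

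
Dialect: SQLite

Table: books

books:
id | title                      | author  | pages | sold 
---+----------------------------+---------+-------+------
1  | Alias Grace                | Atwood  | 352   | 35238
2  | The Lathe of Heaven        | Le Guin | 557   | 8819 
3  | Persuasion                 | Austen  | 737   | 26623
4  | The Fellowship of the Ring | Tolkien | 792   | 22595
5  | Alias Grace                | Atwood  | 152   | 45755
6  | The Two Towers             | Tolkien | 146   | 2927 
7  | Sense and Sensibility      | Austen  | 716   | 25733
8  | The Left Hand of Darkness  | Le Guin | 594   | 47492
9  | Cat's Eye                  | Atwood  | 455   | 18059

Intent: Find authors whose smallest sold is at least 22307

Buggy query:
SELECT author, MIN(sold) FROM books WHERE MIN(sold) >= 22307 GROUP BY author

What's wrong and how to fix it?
Bug: MIN() in WHERE is a misuse of aggregate

Fix: Replace WHERE with HAVING after the GROUP BY

Corrected query:
SELECT author, MIN(sold) FROM books GROUP BY author HAVING MIN(sold) >= 22307

Result:
author | MIN(sold)
-------+----------
Austen | 25733    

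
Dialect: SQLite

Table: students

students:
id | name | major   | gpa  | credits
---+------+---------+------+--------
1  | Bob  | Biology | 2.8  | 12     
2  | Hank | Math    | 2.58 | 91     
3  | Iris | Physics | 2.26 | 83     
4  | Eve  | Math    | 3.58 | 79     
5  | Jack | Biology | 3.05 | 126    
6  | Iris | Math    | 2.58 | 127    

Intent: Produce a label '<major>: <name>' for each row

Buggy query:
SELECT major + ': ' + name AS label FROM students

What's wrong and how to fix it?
Bug: '+' is numeric addition; on text columns SQLite converts them to 0 instead of concatenating

Fix: Replace + with || to concatenate text

Corrected query:
SELECT major || ': ' || name AS label FROM students

Result:
label        
-------------
Biology: Bob 
Math: Hank   
Physics: Iris
Math: Eve    
Biology: Jack
Math: Iris   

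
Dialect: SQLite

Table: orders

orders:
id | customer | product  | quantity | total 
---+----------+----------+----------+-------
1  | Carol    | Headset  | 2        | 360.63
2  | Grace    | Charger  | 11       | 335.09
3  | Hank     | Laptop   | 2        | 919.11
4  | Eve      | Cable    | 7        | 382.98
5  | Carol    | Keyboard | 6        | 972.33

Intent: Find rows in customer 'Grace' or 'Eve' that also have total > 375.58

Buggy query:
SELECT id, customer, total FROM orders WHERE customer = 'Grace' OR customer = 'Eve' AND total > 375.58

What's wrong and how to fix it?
Bug: AND binds tighter than OR, so this parses as customer = 'Grace' OR (customer = 'Eve' AND total > 375.58)

Fix: Add parentheses around the OR so the AND applies to both alternatives

Corrected query:
SELECT id, customer, total FROM orders WHERE (customer = 'Grace' OR customer = 'Eve') AND total > 375.58

Result:
id | customer | total 
---+----------+-------
4  | Eve      | 382.98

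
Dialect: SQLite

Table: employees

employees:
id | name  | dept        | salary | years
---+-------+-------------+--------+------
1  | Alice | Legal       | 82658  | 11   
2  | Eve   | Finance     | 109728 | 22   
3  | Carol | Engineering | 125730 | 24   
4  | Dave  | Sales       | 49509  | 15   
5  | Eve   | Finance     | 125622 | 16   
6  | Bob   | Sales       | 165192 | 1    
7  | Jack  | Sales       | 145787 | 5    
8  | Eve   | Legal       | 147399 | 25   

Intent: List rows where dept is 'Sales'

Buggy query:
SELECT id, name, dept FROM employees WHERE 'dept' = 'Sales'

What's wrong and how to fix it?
Bug: Single quotes denote string literals in SQL; the column name is being compared as a constant string

Fix: Reference the column as dept without single quotes

Corrected query:
SELECT id, name, dept FROM employees WHERE dept = 'Sales'

Result:
id | name | dept 
---+------+------
4  | Dave | Sales
6  | Bob  | Sales
7  | Jack | Sales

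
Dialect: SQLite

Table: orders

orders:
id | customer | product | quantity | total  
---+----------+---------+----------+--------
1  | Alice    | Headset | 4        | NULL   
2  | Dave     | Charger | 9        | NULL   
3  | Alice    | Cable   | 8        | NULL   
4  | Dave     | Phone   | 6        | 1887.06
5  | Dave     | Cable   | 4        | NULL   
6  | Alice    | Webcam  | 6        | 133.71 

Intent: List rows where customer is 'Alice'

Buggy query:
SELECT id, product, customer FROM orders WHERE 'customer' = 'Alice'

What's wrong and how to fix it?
Bug: 'customer' in single quotes is a string literal, not the column; the comparison is literal-vs-literal and never true

Fix: Remove the quotes around the column name (or use double quotes for an identifier)

Corrected query:
SELECT id, product, customer FROM orders WHERE customer = 'Alice'

Result:
id | product | customer
---+---------+---------
1  | Headset | Alice   
3  | Cable   | Alice   
6  | Webcam  | Alice   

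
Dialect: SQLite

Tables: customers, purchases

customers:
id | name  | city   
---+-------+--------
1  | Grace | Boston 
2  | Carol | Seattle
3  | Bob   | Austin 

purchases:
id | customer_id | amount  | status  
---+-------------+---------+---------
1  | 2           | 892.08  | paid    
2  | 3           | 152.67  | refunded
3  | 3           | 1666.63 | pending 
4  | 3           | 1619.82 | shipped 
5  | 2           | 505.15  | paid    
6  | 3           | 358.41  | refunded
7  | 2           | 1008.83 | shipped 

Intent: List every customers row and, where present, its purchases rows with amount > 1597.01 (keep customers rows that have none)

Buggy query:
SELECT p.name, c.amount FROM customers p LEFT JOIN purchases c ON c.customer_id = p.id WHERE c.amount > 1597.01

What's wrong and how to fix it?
Bug: Filtering c.amount in WHERE discards the NULL rows produced by LEFT JOIN, turning it into an inner join

Fix: Move the right-table condition into the ON clause so unmatched parents are kept

Corrected query:
SELECT p.name, c.amount FROM customers p LEFT JOIN purchases c ON c.customer_id = p.id AND c.amount > 1597.01

Result:
name  | amount 
------+--------
Grace | NULL   
Carol | NULL   
Bob   | 1619.82
Bob   | 1666.63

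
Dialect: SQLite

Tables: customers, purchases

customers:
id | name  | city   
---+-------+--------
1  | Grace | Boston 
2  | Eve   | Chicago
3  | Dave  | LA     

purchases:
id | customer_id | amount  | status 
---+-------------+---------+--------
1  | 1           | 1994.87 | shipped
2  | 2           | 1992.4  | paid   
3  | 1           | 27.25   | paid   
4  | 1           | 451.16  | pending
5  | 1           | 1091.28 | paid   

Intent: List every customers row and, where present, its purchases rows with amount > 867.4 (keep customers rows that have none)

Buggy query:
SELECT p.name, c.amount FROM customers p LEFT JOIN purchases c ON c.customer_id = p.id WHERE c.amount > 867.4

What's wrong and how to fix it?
Bug: Filtering c.amount in WHERE discards the NULL rows produced by LEFT JOIN, turning it into an inner join

Fix: Move the right-table condition into the ON clause so unmatched parents are kept

Corrected query:
SELECT p.name, c.amount FROM customers p LEFT JOIN purchases c ON c.customer_id = p.id AND c.amount > 867.4

Result:
name  | amount 
------+--------
Grace | 1091.28
Grace | 1994.87
Eve   | 1992.4 
Dave  | NULL   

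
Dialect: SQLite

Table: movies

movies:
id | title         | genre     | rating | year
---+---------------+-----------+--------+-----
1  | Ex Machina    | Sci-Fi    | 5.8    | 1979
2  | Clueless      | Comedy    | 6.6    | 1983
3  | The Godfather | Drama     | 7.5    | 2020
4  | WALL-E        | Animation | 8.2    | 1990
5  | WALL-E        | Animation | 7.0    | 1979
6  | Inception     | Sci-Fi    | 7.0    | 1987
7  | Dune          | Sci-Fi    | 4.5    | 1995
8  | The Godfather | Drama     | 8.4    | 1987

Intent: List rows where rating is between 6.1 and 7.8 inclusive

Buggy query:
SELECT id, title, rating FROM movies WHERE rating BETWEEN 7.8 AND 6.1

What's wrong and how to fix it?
Bug: The bounds are reversed; BETWEEN a AND b requires a <= b to match anything

Fix: Swap the bounds so the smaller value comes first

Corrected query:
SELECT id, title, rating FROM movies WHERE rating BETWEEN 6.1 AND 7.8

Result:
id | title         | rating
---+---------------+-------
2  | Clueless      | 6.6   
3  | The Godfather | 7.5   
5  | WALL-E        | 7     
6  | Inception     | 7     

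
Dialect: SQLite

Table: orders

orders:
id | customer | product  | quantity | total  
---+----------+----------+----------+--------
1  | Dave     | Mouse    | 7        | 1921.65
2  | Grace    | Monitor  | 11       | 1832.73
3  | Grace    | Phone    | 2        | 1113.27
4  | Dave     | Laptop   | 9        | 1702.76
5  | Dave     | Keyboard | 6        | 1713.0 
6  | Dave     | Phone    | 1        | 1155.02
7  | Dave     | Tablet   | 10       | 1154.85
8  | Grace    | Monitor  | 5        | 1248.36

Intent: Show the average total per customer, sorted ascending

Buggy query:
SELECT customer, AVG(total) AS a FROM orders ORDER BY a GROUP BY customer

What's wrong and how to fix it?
Bug: ORDER BY appears before GROUP BY; SQL clause order requires GROUP BY first

Fix: Move ORDER BY to the end, after GROUP BY

Corrected query:
SELECT customer, AVG(total) AS a FROM orders GROUP BY customer ORDER BY a

Result:
customer | a       
---------+---------
Grace    | 1398.12 
Dave     | 1529.456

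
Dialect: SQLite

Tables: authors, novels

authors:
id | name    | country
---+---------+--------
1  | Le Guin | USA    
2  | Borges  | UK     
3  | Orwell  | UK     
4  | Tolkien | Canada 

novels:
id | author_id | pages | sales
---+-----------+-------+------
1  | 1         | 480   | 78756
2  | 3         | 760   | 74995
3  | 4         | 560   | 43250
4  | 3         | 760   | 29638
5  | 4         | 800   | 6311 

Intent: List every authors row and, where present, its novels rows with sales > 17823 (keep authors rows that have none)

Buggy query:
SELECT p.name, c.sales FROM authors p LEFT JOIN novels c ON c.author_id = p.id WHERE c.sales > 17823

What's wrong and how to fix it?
Bug: Filtering c.sales in WHERE discards the NULL rows produced by LEFT JOIN, turning it into an inner join

Fix: Move the right-table condition into the ON clause so unmatched parents are kept

Corrected query:
SELECT p.name, c.sales FROM authors p LEFT JOIN novels c ON c.author_id = p.id AND c.sales > 17823

Result:
name    | sales
--------+------
Le Guin | 78756
Borges  | NULL 
Orwell  | 29638
Orwell  | 74995
Tolkien | 43250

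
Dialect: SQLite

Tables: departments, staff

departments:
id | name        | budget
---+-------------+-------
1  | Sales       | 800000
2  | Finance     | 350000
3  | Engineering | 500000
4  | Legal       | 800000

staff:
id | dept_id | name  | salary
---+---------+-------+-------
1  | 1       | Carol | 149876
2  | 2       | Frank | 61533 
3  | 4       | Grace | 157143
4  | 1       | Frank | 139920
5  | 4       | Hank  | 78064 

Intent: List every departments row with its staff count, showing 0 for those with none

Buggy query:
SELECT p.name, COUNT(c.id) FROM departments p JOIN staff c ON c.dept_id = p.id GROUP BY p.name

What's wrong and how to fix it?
Bug: An inner join excludes parents with zero children

Fix: Use LEFT JOIN so parents without children still appear (COUNT(c.id) gives 0)

Corrected query:
SELECT p.name, COUNT(c.id) FROM departments p LEFT JOIN staff c ON c.dept_id = p.id GROUP BY p.name

Result:
name        | COUNT(c.id)
------------+------------
Engineering | 0          
Finance     | 1          
Legal       | 2          
Sales       | 2          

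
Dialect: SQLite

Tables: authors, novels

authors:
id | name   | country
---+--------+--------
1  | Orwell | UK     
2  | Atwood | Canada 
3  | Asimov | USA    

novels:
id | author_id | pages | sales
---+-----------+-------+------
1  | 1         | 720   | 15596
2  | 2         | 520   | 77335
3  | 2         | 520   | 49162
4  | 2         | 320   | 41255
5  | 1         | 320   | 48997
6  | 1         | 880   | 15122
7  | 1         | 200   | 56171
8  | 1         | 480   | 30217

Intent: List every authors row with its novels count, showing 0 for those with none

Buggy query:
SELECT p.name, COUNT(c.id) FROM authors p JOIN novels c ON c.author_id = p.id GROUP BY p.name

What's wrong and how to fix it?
Bug: An inner join excludes parents with zero children

Fix: Use LEFT JOIN so parents without children still appear (COUNT(c.id) gives 0)

Corrected query:
SELECT p.name, COUNT(c.id) FROM authors p LEFT JOIN novels c ON c.author_id = p.id GROUP BY p.name

Result:
name   | COUNT(c.id)
-------+------------
Asimov | 0          
Atwood | 3          
Orwell | 5          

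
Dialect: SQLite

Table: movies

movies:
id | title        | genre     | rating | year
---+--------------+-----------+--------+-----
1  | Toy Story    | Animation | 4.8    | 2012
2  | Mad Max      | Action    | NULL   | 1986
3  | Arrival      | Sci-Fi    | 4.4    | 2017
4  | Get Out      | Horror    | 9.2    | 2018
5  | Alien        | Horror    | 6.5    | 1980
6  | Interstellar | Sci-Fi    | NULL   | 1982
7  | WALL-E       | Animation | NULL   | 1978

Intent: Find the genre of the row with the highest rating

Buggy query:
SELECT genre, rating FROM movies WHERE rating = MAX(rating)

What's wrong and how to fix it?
Bug: WHERE is evaluated per row; an aggregate over the whole table isn't defined there

Fix: Wrap MAX in a scalar subquery so WHERE compares against a single value

Corrected query:
SELECT genre, rating FROM movies WHERE rating = (SELECT MAX(rating) FROM movies)

Result:
genre  | rating
-------+-------
Horror | 9.2   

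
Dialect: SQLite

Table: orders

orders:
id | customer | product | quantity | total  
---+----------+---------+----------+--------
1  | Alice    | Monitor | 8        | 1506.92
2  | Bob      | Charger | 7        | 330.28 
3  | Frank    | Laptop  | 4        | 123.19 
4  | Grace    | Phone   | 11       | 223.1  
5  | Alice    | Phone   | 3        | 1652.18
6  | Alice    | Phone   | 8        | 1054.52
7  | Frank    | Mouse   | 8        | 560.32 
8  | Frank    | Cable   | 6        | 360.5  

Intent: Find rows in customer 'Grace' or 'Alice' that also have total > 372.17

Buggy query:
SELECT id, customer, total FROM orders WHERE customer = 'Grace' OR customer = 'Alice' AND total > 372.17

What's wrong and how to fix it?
Bug: AND binds tighter than OR, so this parses as customer = 'Grace' OR (customer = 'Alice' AND total > 372.17)

Fix: Add parentheses around the OR so the AND applies to both alternatives

Corrected query:
SELECT id, customer, total FROM orders WHERE (customer = 'Grace' OR customer = 'Alice') AND total > 372.17

Result:
id | customer | total  
---+----------+--------
1  | Alice    | 1506.92
5  | Alice    | 1652.18
6  | Alice    | 1054.52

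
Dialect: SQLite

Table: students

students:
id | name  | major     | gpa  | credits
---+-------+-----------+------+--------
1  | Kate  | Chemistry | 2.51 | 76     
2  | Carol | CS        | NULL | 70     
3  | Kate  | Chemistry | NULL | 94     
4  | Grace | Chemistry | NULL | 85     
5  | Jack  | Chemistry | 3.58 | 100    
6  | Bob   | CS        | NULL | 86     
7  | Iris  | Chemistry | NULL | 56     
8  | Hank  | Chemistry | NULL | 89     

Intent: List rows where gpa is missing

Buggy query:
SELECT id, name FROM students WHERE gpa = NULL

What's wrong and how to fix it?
Bug: Comparing to NULL with '=' never matches; NULL = NULL is unknown, not true

Fix: Replace '= NULL' with 'IS NULL'

Corrected query:
SELECT id, name FROM students WHERE gpa IS NULL

Result:
id | name 
---+------
2  | Carol
3  | Kate 
4  | Grace
6  | Bob  
7  | Iris 
8  | Hank 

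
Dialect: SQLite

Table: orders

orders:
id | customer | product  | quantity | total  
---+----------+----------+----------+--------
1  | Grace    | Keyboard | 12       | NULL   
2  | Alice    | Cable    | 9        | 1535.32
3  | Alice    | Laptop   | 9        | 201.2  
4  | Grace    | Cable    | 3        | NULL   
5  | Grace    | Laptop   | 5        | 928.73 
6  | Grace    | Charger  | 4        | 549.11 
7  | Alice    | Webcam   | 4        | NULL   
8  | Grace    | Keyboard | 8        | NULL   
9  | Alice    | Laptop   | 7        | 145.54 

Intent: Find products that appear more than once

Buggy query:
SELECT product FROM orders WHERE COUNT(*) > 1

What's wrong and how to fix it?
Bug: WHERE can't reference COUNT(*); aggregates are computed after WHERE

Fix: Group first, then use HAVING for the count condition

Corrected query:
SELECT product FROM orders GROUP BY product HAVING COUNT(*) > 1

Result:
product 
--------
Cable   
Keyboard
Laptop  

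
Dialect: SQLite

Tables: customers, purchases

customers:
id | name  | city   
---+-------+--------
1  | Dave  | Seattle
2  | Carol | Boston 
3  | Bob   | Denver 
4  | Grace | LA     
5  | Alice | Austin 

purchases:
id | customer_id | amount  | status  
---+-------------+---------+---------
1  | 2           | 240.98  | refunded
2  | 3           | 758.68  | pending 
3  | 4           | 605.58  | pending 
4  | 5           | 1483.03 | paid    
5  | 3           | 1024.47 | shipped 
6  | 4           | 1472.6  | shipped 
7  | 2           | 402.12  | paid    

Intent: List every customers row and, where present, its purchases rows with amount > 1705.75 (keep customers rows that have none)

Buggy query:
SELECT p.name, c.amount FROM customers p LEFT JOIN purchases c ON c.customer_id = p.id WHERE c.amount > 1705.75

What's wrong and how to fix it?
Bug: A WHERE condition on the right-hand table after LEFT JOIN drops unmatched parents

Fix: Put 'c.amount > 1705.75' in the JOIN's ON clause instead of WHERE

Corrected query:
SELECT p.name, c.amount FROM customers p LEFT JOIN purchases c ON c.customer_id = p.id AND c.amount > 1705.75

Result:
name  | amount
------+-------
Dave  | NULL  
Carol | NULL  
Bob   | NULL  
Grace | NULL  
Alice | NULL  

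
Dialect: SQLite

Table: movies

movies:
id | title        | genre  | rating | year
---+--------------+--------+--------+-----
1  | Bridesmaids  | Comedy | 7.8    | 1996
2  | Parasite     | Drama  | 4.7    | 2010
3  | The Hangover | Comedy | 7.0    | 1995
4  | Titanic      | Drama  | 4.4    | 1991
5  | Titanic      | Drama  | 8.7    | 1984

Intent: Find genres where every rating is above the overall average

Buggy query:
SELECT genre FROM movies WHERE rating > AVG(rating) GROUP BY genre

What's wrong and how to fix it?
Bug: WHERE evaluates per row before aggregation, so AVG() is unavailable

Fix: Use a subquery for AVG and a HAVING MIN(...) filter so the condition holds for every row in the group

Corrected query:
SELECT genre FROM movies GROUP BY genre HAVING MIN(rating) > (SELECT AVG(rating) FROM movies)

Result:
genre 
------
Comedy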